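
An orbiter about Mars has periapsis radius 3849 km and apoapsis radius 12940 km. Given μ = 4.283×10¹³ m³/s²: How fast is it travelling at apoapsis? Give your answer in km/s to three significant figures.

v ≈ 1.23 km/s

Semi-major axis a = (r_p + r_a)/2 = 8394.5 km = 8.394×10⁶ m.
Vis-viva: v² = μ(2/r − 1/a) = 4.283×10¹³ × (1.546×10⁻⁷ − 1.191×10⁻⁷) = 1.518×10⁶ m²/s².
v = 1232 m/s = 1.232 km/s.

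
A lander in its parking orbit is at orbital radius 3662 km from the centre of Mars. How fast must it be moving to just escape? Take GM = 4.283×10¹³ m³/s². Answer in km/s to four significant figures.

v_esc ≈ 4.836 km/s

r = 3662 km = 3.662×10⁶ m.
Escape speed v_esc = √(2μ/r) = √(2 × 4.283×10¹³ / 3.662×10⁶) = √(2.339×10⁷) = 4836 m/s.
= 4.836 km/s.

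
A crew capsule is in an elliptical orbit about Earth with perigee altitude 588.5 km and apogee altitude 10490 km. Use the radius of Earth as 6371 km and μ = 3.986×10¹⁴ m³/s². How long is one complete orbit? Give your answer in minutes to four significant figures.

T ≈ 215.6 minutes

r_p = 6371 + 588.5 = 6959.5 km = 6.9595×10⁶ m.
r_a = 6371 + 10490 = 16861 km = 1.6861×10⁷ m.
Semi-major axis a = (r_p + r_a)/2 = (6959.5 + 16861)/2 = 11910 km = 1.191×10⁷ m.
By Kepler's third law T = 2π√(a³/μ) = 2π × 2.059×10³ = 1.294×10⁴ s.
= 215.6 minutes.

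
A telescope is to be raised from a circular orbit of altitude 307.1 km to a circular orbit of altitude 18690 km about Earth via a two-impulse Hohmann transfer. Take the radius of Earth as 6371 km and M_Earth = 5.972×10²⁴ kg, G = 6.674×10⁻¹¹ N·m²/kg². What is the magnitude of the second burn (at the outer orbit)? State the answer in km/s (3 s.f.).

Δv ≈ 1.40 km/s

μ = GM = 6.674×10⁻¹¹ × 5.972×10²⁴ = 3.986×10¹⁴ m³/s².
r₁ = 6371 + 307.1 = 6678.1 km = 6.6781×10⁶ m.
r₂ = 6371 + 18690 = 25061 km = 2.5061×10⁷ m.
Transfer ellipse a_t = (r₁ + r₂)/2 = 1.587×10⁷ m.
At r₁: circular v_c1 = √(μ/r₁) = 7725 m/s; transfer-perigee v_p = √[μ(2/r₁ − 1/a_t)] = 9708 m/s.
At r₂: circular v_c2 = √(μ/r₂) = 3988 m/s; transfer-apogee v_a = √[μ(2/r₂ − 1/a_t)] = 2587 m/s.
Δv₂ = v_c2 − v_a = 1401 m/s.
= 1.401 km/s.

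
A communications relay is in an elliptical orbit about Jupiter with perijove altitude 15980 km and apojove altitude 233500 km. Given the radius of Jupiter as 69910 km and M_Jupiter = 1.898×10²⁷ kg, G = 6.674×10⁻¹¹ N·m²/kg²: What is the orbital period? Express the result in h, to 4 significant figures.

T ≈ 13.32 h

μ = GM = 6.674×10⁻¹¹ × 1.898×10²⁷ = 1.267×10¹⁷ m³/s².
r_p = 69910 + 15980 = 85890 km = 8.5890×10⁷ m.
r_a = 69910 + 233500 = 303410 km = 3.0341×10⁸ m.
Semi-major axis a = (r_p + r_a)/2 = (85890 + 3.0341×10⁵)/2 = 1.9465×10⁵ km = 1.946×10⁸ m.
By Kepler's third law T = 2π√(a³/μ) = 2π × 7.630×10³ = 4.794×10⁴ s.
= 13.32 h.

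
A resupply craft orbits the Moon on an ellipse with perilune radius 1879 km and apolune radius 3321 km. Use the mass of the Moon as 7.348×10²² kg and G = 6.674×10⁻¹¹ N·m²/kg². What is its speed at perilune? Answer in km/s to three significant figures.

μ = GM = 6.674×10⁻¹¹ × 7.348×10²² = 4.904×10¹² m³/s².
Semi-major axis a = (r_p + r_a)/2 = 2600.0 km = 2.600×10⁶ m.
Vis-viva: v² = μ(2/r − 1/a) = 4.904×10¹² × (1.064×10⁻⁶ − 3.846×10⁻⁷) = 3.334×10⁶ m²/s².
v = 1826 m/s = 1.826 km/s.

v ≈ 1.83 km/s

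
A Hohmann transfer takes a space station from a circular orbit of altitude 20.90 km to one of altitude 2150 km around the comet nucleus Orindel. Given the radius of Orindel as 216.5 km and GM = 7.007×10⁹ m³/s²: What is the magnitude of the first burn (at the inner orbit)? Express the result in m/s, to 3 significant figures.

r₁ = 216.5 + 20.90 = 237.40 km = 2.3740×10⁵ m.
r₂ = 216.5 + 2150 = 2366.5 km = 2.3665×10⁶ m.
Transfer ellipse a_t = (r₁ + r₂)/2 = 1.302×10⁶ m.
At r₁: circular v_c1 = √(μ/r₁) = 171.8 m/s; transfer-periapsis v_p = √[μ(2/r₁ − 1/a_t)] = 231.6 m/s.
Δv₁ = v_p − v_c1 = 59.82 m/s.

Δv ≈ 59.8 m/s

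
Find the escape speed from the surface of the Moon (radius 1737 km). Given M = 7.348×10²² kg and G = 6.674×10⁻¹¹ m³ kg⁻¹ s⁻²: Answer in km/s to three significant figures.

μ = GM = 6.674×10⁻¹¹ × 7.348×10²² = 4.904×10¹² m³/s².
r = R = 1.737×10⁶ m.
Escape speed v_esc = √(2μ/r) = √(2 × 4.904×10¹² / 1.737×10⁶) = √(5.647×10⁶) = 2376 m/s.
= 2.376 km/s.

v_esc ≈ 2.38 km/s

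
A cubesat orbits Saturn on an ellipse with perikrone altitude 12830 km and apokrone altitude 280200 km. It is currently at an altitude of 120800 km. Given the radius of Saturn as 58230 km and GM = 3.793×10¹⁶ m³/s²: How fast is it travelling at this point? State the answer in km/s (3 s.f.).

r_p = 58230 + 12830 = 71060 km = 7.1060×10⁷ m.
r_a = 58230 + 280200 = 338430 km = 3.3843×10⁸ m.
r = 58230 + 120800 = 1.7903×10⁵ km = 1.790×10⁸ m.
Semi-major axis a = (r_p + r_a)/2 = 2.0474×10⁵ km = 2.047×10⁸ m.
Vis-viva: v² = μ(2/r − 1/a) = 3.793×10¹⁶ × (1.117×10⁻⁸ − 4.884×10⁻⁹) = 2.385×10⁸ m²/s².
v = 15440 m/s = 15.44 km/s.

v ≈ 15.4 km/s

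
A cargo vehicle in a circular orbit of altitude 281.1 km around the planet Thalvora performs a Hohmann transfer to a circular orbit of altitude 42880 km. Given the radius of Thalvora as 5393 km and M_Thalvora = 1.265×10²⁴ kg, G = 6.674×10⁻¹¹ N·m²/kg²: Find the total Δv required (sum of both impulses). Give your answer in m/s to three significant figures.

μ = GM = 6.674×10⁻¹¹ × 1.265×10²⁴ = 8.443×10¹³ m³/s².
r₁ = 5393 + 281.1 = 5674.1 km = 5.6741×10⁶ m.
r₂ = 5393 + 42880 = 48273 km = 4.8273×10⁷ m.
Transfer ellipse a_t = (r₁ + r₂)/2 = 2.697×10⁷ m.
At r₁: circular v_c1 = √(μ/r₁) = 3857 m/s; transfer-periapsis v_p = √[μ(2/r₁ − 1/a_t)] = 5160 m/s.
Δv₁ = v_p − v_c1 = 1303 m/s.
At r₂: circular v_c2 = √(μ/r₂) = 1322 m/s; transfer-apoapsis v_a = √[μ(2/r₂ − 1/a_t)] = 606.5 m/s.
Δv₂ = v_c2 − v_a = 715.9 m/s.
Total Δv = Δv₁ + Δv₂ = 2019 m/s.

Δv_total ≈ 2020 m/s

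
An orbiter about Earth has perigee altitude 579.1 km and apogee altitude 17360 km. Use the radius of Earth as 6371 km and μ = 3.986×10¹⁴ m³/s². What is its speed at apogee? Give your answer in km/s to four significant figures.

v ≈ 2.759 km/s

r_p = 6371 + 579.1 = 6950.1 km = 6.9501×10⁶ m.
r_a = 6371 + 17360 = 23731 km = 2.3731×10⁷ m.
Semi-major axis a = (r_p + r_a)/2 = 15341 km = 1.534×10⁷ m.
Vis-viva: v² = μ(2/r − 1/a) = 3.986×10¹⁴ × (8.428×10⁻⁸ − 6.519×10⁻⁸) = 7.610×10⁶ m²/s².
v = 2759 m/s = 2.759 km/s.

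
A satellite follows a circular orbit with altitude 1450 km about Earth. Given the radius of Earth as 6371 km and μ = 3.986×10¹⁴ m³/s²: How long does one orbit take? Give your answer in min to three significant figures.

T ≈ 115 min

r = 6371 + 1450 = 7821.0 km = 7.8210×10⁶ m.
Kepler's third law: T = 2π√(r³/μ) = 2π√((7.821×10⁶)³ / 3.986×10¹⁴).
r³/μ = 1.200×10⁶ s², so T = 2π × 1.096×10³ = 6.883×10³ s.
Converting: 6.883×10³ s ÷ 60.00 = 114.7 min.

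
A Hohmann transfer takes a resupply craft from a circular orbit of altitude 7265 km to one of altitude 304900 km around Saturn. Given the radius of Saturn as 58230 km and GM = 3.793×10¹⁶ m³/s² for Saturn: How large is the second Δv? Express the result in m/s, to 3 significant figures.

Δv ≈ 4570 m/s

r₁ = 58230 + 7265 = 65495 km = 6.5495×10⁷ m.
r₂ = 58230 + 304900 = 363130 km = 3.6313×10⁸ m.
Transfer ellipse a_t = (r₁ + r₂)/2 = 2.143×10⁸ m.
At r₁: circular v_c1 = √(μ/r₁) = 24070 m/s; transfer-perikrone v_p = √[μ(2/r₁ − 1/a_t)] = 31330 m/s.
At r₂: circular v_c2 = √(μ/r₂) = 10220 m/s; transfer-apokrone v_a = √[μ(2/r₂ − 1/a_t)] = 5650 m/s.
Δv₂ = v_c2 − v_a = 4570 m/s.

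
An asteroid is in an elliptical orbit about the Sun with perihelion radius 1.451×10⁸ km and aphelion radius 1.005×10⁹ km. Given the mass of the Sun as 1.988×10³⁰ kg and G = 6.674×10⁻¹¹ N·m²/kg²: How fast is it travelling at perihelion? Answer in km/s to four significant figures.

μ = GM = 6.674×10⁻¹¹ × 1.988×10³⁰ = 1.327×10²⁰ m³/s².
Semi-major axis a = (r_p + r_a)/2 = 5.7505×10⁸ km = 5.750×10¹¹ m.
Vis-viva: v² = μ(2/r − 1/a) = 1.327×10²⁰ × (1.378×10⁻¹¹ − 1.739×10⁻¹²) = 1.598×10⁹ m²/s².
v = 39980 m/s = 39.98 km/s.

v ≈ 39.98 km/s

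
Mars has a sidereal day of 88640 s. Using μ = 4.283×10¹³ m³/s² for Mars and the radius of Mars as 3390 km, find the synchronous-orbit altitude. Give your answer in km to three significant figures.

A synchronous orbit has period T, so by Kepler's third law a = (μT²/4π²)^(1/3).
μT²/4π² = 4.283×10¹³ × (8.864×10⁴)² / 39.48 = 8.524×10²¹ m³.
a = 2.043×10⁷ m = 20428 km.
Altitude h = a − R = 20428 − 3390 = 17038 km.

h_sync ≈ 17000 km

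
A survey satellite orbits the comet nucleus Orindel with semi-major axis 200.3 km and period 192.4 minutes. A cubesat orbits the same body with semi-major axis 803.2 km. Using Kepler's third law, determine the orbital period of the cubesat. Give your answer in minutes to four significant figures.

Kepler's third law: T² ∝ a³, so T₂ = T₁ (a₂/a₁)^(3/2).
a₂/a₁ = 4.010, (a₂/a₁)^(3/2) = 8.030.
T₂ = 192.4 × 8.030 = 1545 minutes.

T₂ ≈ 1545 minutes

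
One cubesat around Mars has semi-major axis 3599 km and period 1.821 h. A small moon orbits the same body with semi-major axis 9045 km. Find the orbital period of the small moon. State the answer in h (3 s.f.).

T₂ ≈ 7.26 h

Kepler's third law: T² ∝ a³, so T₂ = T₁ (a₂/a₁)^(3/2).
a₂/a₁ = 2.513, (a₂/a₁)^(3/2) = 3.984.
T₂ = 1.821 × 3.984 = 7.255 h.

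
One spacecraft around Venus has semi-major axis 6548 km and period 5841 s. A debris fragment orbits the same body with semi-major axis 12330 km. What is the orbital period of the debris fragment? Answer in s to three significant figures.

Kepler's third law: T² ∝ a³, so T₂ = T₁ (a₂/a₁)^(3/2).
a₂/a₁ = 1.883, (a₂/a₁)^(3/2) = 2.584.
T₂ = 5841 × 2.584 = 15090 s.

T₂ ≈ 15100 s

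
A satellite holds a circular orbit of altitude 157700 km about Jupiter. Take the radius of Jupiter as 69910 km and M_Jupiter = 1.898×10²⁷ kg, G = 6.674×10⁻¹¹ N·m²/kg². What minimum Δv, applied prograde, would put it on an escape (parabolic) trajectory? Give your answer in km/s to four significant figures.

Δv ≈ 9.772 km/s

μ = GM = 6.674×10⁻¹¹ × 1.898×10²⁷ = 1.267×10¹⁷ m³/s².
r = 69910 + 157700 = 227610 km = 2.2761×10⁸ m.
Circular speed v_c = √(μ/r) = 23590 m/s.
Escape speed v_esc = √(2μ/r) = √2 × v_c = 33360 m/s.
Δv = v_esc − v_c = 9772 m/s = 9.772 km/s.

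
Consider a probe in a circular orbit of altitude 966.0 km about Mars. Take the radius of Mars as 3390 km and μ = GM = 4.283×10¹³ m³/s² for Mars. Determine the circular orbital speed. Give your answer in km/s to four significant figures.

r = 3390 + 966.0 = 4356.0 km = 4.3560×10⁶ m.
For a circular orbit v = √(μ/r) = √(4.283×10¹³ / 4.356×10⁶) = √(9.832×10⁶) = 3136 m/s.
That is 3.136 km/s.

v ≈ 3.136 km/s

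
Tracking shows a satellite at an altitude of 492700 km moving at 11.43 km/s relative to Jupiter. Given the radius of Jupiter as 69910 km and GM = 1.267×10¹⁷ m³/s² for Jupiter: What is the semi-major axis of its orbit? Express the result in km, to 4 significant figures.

a ≈ 3.962×10⁵ km

r = 69910 + 492700 = 5.6261×10⁵ km = 5.626×10⁸ m.
Vis-viva rearranged: 1/a = 2/r − v²/μ = 3.555×10⁻⁹ − 1.031×10⁻⁹ = 2.524×10⁻⁹ m⁻¹.
a = 3.962×10⁸ m = 3.9624×10⁵ km.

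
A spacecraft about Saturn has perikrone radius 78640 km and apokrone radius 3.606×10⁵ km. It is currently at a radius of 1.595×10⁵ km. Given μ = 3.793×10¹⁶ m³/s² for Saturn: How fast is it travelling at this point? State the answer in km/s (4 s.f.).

Semi-major axis a = (r_p + r_a)/2 = 2.1962×10⁵ km = 2.196×10⁸ m.
Vis-viva: v² = μ(2/r − 1/a) = 3.793×10¹⁶ × (1.254×10⁻⁸ − 4.553×10⁻⁹) = 3.029×10⁸ m²/s².
v = 17400 m/s = 17.40 km/s.

v ≈ 17.40 km/s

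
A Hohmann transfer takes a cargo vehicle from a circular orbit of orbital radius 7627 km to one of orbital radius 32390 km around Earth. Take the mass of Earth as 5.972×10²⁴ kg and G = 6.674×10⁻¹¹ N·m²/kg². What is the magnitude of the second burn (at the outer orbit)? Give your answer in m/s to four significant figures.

μ = GM = 6.674×10⁻¹¹ × 5.972×10²⁴ = 3.986×10¹⁴ m³/s².
r₁ = 7627 km = 7.627×10⁶ m.
r₂ = 32390 km = 3.239×10⁷ m.
Transfer ellipse a_t = (r₁ + r₂)/2 = 2.001×10⁷ m.
At r₁: circular v_c1 = √(μ/r₁) = 7229 m/s; transfer-perigee v_p = √[μ(2/r₁ − 1/a_t)] = 9198 m/s.
At r₂: circular v_c2 = √(μ/r₂) = 3508 m/s; transfer-apogee v_a = √[μ(2/r₂ − 1/a_t)] = 2166 m/s.
Δv₂ = v_c2 − v_a = 1342 m/s.

Δv ≈ 1342 m/s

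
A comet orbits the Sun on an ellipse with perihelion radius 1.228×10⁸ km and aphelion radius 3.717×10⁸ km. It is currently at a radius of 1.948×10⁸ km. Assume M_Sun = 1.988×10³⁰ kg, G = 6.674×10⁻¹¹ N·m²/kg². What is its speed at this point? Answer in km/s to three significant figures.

μ = GM = 6.674×10⁻¹¹ × 1.988×10³⁰ = 1.327×10²⁰ m³/s².
Semi-major axis a = (r_p + r_a)/2 = 2.4725×10⁸ km = 2.472×10¹¹ m.
Vis-viva: v² = μ(2/r − 1/a) = 1.327×10²⁰ × (1.027×10⁻¹¹ − 4.044×10⁻¹²) = 8.256×10⁸ m²/s².
v = 28730 m/s = 28.73 km/s.

v ≈ 28.7 km/s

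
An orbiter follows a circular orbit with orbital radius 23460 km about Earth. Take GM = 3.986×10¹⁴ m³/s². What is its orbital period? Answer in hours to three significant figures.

r = 23460 km = 2.346×10⁷ m.
Kepler's third law: T = 2π√(r³/μ) = 2π√((2.346×10⁷)³ / 3.986×10¹⁴).
r³/μ = 3.239×10⁷ s², so T = 2π × 5.691×10³ = 3.576×10⁴ s.
Converting: 3.576×10⁴ s ÷ 3600 = 9.933 hours.

T ≈ 9.93 hours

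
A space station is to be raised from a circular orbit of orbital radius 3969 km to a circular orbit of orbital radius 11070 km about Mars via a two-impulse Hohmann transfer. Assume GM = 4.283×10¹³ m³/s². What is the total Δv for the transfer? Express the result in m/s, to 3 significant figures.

Δv_total ≈ 1240 m/s

r₁ = 3969 km = 3.969×10⁶ m.
r₂ = 11070 km = 1.107×10⁷ m.
Transfer ellipse a_t = (r₁ + r₂)/2 = 7.520×10⁶ m.
At r₁: circular v_c1 = √(μ/r₁) = 3285 m/s; transfer-periapsis v_p = √[μ(2/r₁ − 1/a_t)] = 3986 m/s.
Δv₁ = v_p − v_c1 = 700.8 m/s.
At r₂: circular v_c2 = √(μ/r₂) = 1967 m/s; transfer-apoapsis v_a = √[μ(2/r₂ − 1/a_t)] = 1429 m/s.
Δv₂ = v_c2 − v_a = 537.9 m/s.
Total Δv = Δv₁ + Δv₂ = 1239 m/s.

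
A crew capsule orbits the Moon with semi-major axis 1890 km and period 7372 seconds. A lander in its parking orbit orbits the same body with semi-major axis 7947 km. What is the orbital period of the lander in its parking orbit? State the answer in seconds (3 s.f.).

T₂ ≈ 63600 seconds

Kepler's third law: T² ∝ a³, so T₂ = T₁ (a₂/a₁)^(3/2).
a₂/a₁ = 4.205, (a₂/a₁)^(3/2) = 8.622.
T₂ = 7372 × 8.622 = 63560 seconds.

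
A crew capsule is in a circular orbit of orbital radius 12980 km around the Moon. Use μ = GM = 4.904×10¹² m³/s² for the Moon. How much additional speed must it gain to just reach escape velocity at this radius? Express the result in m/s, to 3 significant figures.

Δv ≈ 255 m/s

r = 12980 km = 1.298×10⁷ m.
Circular speed v_c = √(μ/r) = 614.7 m/s.
Escape speed v_esc = √(2μ/r) = √2 × v_c = 869.3 m/s.
Δv = v_esc − v_c = 254.6 m/s.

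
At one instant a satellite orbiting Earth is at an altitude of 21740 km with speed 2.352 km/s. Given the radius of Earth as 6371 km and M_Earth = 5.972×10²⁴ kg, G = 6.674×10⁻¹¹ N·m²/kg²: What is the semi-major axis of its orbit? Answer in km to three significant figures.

μ = GM = 6.674×10⁻¹¹ × 5.972×10²⁴ = 3.986×10¹⁴ m³/s².
r = 6371 + 21740 = 28111 km = 2.811×10⁷ m.
Vis-viva rearranged: 1/a = 2/r − v²/μ = 7.115×10⁻⁸ − 1.388×10⁻⁸ = 5.727×10⁻⁸ m⁻¹.
a = 1.746×10⁷ m = 17462 km.

a ≈ 17500 km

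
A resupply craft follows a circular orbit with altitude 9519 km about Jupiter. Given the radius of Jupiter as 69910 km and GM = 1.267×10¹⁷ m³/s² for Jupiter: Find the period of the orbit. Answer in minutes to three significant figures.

r = 69910 + 9519 = 79429 km = 7.9429×10⁷ m.
Kepler's third law: T = 2π√(r³/μ) = 2π√((7.943×10⁷)³ / 1.267×10¹⁷).
r³/μ = 3.955×10⁶ s², so T = 2π × 1.989×10³ = 1.250×10⁴ s.
Converting: 1.250×10⁴ s ÷ 60.00 = 208.3 minutes.

T ≈ 208 minutes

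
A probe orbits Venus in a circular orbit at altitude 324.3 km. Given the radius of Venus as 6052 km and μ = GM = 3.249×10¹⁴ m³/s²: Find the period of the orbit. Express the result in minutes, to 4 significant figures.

T ≈ 93.54 minutes

r = 6052 + 324.3 = 6376.3 km = 6.3763×10⁶ m.
Kepler's third law: T = 2π√(r³/μ) = 2π√((6.376×10⁶)³ / 3.249×10¹⁴).
r³/μ = 7.979×10⁵ s², so T = 2π × 8.933×10² = 5.613×10³ s.
Converting: 5.613×10³ s ÷ 60.00 = 93.54 minutes.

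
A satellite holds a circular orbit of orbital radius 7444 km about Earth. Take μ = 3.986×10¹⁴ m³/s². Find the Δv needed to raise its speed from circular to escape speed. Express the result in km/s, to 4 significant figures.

r = 7444 km = 7.444×10⁶ m.
Circular speed v_c = √(μ/r) = 7318 m/s.
Escape speed v_esc = √(2μ/r) = √2 × v_c = 10350 m/s.
Δv = v_esc − v_c = 3031 m/s = 3.031 km/s.

Δv ≈ 3.031 km/s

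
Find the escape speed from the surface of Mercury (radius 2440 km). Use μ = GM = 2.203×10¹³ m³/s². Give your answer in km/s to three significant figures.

v_esc ≈ 4.25 km/s

r = R = 2.440×10⁶ m.
Escape speed v_esc = √(2μ/r) = √(2 × 2.203×10¹³ / 2.440×10⁶) = √(1.806×10⁷) = 4249 m/s.
= 4.249 km/s.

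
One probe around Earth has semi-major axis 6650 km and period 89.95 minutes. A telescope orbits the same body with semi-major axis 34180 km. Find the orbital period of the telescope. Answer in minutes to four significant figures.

T₂ ≈ 1048 minutes

Kepler's third law: T² ∝ a³, so T₂ = T₁ (a₂/a₁)^(3/2).
a₂/a₁ = 5.140, (a₂/a₁)^(3/2) = 11.65.
T₂ = 89.95 × 11.65 = 1048 minutes.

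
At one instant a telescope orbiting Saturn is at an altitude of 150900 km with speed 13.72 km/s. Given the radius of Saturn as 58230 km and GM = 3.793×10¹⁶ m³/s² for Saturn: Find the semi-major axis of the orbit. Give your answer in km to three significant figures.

a ≈ 2.17×10⁵ km

r = 58230 + 150900 = 2.0913×10⁵ km = 2.091×10⁸ m.
Specific orbital energy ε = v²/2 − μ/r = (13720)²/2 − 3.793×10¹⁶/2.091×10⁸ = -8.725×10⁷ J/kg.
Since ε = −μ/(2a), a = −μ/(2ε) = 2.174×10⁸ m = 2.1736×10⁵ km.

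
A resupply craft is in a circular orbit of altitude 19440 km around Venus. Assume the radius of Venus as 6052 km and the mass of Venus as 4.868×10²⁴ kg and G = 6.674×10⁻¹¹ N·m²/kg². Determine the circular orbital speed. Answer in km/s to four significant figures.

v ≈ 3.570 km/s

μ = GM = 6.674×10⁻¹¹ × 4.868×10²⁴ = 3.249×10¹⁴ m³/s².
r = 6052 + 19440 = 25492 km = 2.5492×10⁷ m.
For a circular orbit v = √(μ/r) = √(3.249×10¹⁴ / 2.549×10⁷) = √(1.274×10⁷) = 3570 m/s.
That is 3.570 km/s.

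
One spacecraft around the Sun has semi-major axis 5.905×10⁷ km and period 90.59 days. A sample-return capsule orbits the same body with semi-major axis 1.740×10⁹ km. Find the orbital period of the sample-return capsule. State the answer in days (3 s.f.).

Kepler's third law: T² ∝ a³, so T₂ = T₁ (a₂/a₁)^(3/2).
a₂/a₁ = 29.47, (a₂/a₁)^(3/2) = 160.0.
T₂ = 90.59 × 160.0 = 14490 days.

T₂ ≈ 14500 days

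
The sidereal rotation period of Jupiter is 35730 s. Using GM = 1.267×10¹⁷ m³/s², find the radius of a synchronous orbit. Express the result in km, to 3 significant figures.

r_sync ≈ 1.60×10⁵ km

A synchronous orbit has period T, so by Kepler's third law a = (μT²/4π²)^(1/3).
μT²/4π² = 1.267×10¹⁷ × (3.573×10⁴)² / 39.48 = 4.097×10²⁴ m³.
a = 1.600×10⁸ m = 1.6002×10⁵ km.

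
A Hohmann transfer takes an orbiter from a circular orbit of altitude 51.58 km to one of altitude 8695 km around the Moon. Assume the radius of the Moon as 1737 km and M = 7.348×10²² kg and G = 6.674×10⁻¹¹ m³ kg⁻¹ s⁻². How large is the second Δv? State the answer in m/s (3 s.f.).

μ = GM = 6.674×10⁻¹¹ × 7.348×10²² = 4.904×10¹² m³/s².
r₁ = 1737 + 51.58 = 1788.6 km = 1.7886×10⁶ m.
r₂ = 1737 + 8695 = 10432 km = 1.0432×10⁷ m.
Transfer ellipse a_t = (r₁ + r₂)/2 = 6.110×10⁶ m.
At r₁: circular v_c1 = √(μ/r₁) = 1656 m/s; transfer-perilune v_p = √[μ(2/r₁ − 1/a_t)] = 2164 m/s.
At r₂: circular v_c2 = √(μ/r₂) = 685.6 m/s; transfer-apolune v_a = √[μ(2/r₂ − 1/a_t)] = 371.0 m/s.
Δv₂ = v_c2 − v_a = 314.7 m/s.

Δv ≈ 315 m/s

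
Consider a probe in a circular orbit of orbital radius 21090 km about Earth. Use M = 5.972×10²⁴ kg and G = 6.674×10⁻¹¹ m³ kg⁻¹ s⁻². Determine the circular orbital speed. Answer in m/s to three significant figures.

μ = GM = 6.674×10⁻¹¹ × 5.972×10²⁴ = 3.986×10¹⁴ m³/s².
r = 21090 km = 2.109×10⁷ m.
For a circular orbit v = √(μ/r) = √(3.986×10¹⁴ / 2.109×10⁷) = √(1.890×10⁷) = 4347 m/s.

v ≈ 4350 m/s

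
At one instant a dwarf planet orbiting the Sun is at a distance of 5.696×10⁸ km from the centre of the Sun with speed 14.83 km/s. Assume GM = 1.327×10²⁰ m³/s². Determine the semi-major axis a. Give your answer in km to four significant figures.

a ≈ 5.394×10⁸ km

r = 5.696×10¹¹ m.
Specific orbital energy ε = v²/2 − μ/r = (14830)²/2 − 1.327×10²⁰/5.696×10¹¹ = -1.230×10⁸ J/kg.
Since ε = −μ/(2a), a = −μ/(2ε) = 5.394×10¹¹ m = 5.3940×10⁸ km.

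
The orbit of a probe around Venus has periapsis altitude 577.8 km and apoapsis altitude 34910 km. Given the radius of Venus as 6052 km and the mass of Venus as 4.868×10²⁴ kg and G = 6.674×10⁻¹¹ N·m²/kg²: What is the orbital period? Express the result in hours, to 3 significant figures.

T ≈ 11.2 hours

μ = GM = 6.674×10⁻¹¹ × 4.868×10²⁴ = 3.249×10¹⁴ m³/s².
r_p = 6052 + 577.8 = 6629.8 km = 6.6298×10⁶ m.
r_a = 6052 + 34910 = 40962 km = 4.0962×10⁷ m.
Semi-major axis a = (r_p + r_a)/2 = (6629.8 + 40962)/2 = 23796 km = 2.380×10⁷ m.
By Kepler's third law T = 2π√(a³/μ) = 2π × 6.440×10³ = 4.046×10⁴ s.
= 11.24 hours.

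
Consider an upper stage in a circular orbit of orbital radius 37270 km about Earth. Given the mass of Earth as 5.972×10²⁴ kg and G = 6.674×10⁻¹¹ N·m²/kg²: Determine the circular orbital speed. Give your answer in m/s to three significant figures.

μ = GM = 6.674×10⁻¹¹ × 5.972×10²⁴ = 3.986×10¹⁴ m³/s².
r = 37270 km = 3.727×10⁷ m.
For a circular orbit v = √(μ/r) = √(3.986×10¹⁴ / 3.727×10⁷) = √(1.069×10⁷) = 3270 m/s.

v ≈ 3270 m/s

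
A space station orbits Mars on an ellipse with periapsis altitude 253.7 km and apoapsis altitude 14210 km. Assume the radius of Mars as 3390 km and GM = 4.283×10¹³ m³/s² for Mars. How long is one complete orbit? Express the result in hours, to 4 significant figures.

r_p = 3390 + 253.7 = 3643.7 km = 3.6437×10⁶ m.
r_a = 3390 + 14210 = 17600 km = 1.7600×10⁷ m.
Semi-major axis a = (r_p + r_a)/2 = (3643.7 + 17600)/2 = 10622 km = 1.062×10⁷ m.
By Kepler's third law T = 2π√(a³/μ) = 2π × 5.290×10³ = 3.324×10⁴ s.
= 9.232 hours.

T ≈ 9.232 hours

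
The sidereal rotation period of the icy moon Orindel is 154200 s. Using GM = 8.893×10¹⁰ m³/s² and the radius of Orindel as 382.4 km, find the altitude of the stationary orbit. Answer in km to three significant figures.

A synchronous orbit has period T, so by Kepler's third law a = (μT²/4π²)^(1/3).
μT²/4π² = 8.893×10¹⁰ × (1.542×10⁵)² / 39.48 = 5.356×10¹⁹ m³.
a = 3.770×10⁶ m = 3769.5 km.
Altitude h = a − R = 3769.5 − 382.4 = 3387.1 km.

h_sync ≈ 3390 km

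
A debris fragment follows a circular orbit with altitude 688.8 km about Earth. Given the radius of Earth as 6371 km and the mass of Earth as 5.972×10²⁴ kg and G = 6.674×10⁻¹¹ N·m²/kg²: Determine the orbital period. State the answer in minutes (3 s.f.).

T ≈ 98.4 minutes

μ = GM = 6.674×10⁻¹¹ × 5.972×10²⁴ = 3.986×10¹⁴ m³/s².
r = 6371 + 688.8 = 7059.8 km = 7.0598×10⁶ m.
Kepler's third law: T = 2π√(r³/μ) = 2π√((7.060×10⁶)³ / 3.986×10¹⁴).
r³/μ = 8.828×10⁵ s², so T = 2π × 9.396×10² = 5.904×10³ s.
Converting: 5.904×10³ s ÷ 60.00 = 98.39 minutes.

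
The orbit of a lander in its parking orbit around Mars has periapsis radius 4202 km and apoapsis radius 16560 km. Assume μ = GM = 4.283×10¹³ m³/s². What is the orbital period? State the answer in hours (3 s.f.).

T ≈ 8.92 hours

Semi-major axis a = (r_p + r_a)/2 = (4202.0 + 16560)/2 = 10381 km = 1.038×10⁷ m.
By Kepler's third law T = 2π√(a³/μ) = 2π × 5.111×10³ = 3.211×10⁴ s.
= 8.920 hours.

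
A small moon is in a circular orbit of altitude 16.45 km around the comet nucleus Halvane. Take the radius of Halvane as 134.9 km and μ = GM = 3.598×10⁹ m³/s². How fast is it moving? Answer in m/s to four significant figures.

r = 134.9 + 16.45 = 151.35 km = 1.5135×10⁵ m.
For a circular orbit v = √(μ/r) = √(3.598×10⁹ / 1.514×10⁵) = √(2.377×10⁴) = 154.2 m/s.

v ≈ 154.2 m/s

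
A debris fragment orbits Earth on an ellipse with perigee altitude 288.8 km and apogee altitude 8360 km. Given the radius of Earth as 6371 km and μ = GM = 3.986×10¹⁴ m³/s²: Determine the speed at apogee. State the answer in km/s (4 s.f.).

r_p = 6371 + 288.8 = 6659.8 km = 6.6598×10⁶ m.
r_a = 6371 + 8360 = 14731 km = 1.4731×10⁷ m.
Semi-major axis a = (r_p + r_a)/2 = 10695 km = 1.070×10⁷ m.
Vis-viva: v² = μ(2/r − 1/a) = 3.986×10¹⁴ × (1.358×10⁻⁷ − 9.350×10⁻⁸) = 1.685×10⁷ m²/s².
v = 4105 m/s = 4.105 km/s.

v ≈ 4.105 km/s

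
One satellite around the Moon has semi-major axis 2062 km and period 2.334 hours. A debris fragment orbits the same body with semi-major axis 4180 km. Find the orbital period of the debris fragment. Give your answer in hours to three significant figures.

Kepler's third law: T² ∝ a³, so T₂ = T₁ (a₂/a₁)^(3/2).
a₂/a₁ = 2.027, (a₂/a₁)^(3/2) = 2.886.
T₂ = 2.334 × 2.886 = 6.736 hours.

T₂ ≈ 6.74 hours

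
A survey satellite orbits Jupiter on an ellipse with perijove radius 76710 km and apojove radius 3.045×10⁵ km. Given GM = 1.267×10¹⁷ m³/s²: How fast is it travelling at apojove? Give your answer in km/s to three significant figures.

v ≈ 12.9 km/s

Semi-major axis a = (r_p + r_a)/2 = 1.9060×10⁵ km = 1.906×10⁸ m.
Vis-viva: v² = μ(2/r − 1/a) = 1.267×10¹⁷ × (6.568×10⁻⁹ − 5.246×10⁻⁹) = 1.675×10⁸ m²/s².
v = 12940 m/s = 12.94 km/s.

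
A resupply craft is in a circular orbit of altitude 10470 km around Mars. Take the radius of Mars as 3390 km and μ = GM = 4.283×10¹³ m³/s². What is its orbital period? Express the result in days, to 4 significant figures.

r = 3390 + 10470 = 13860 km = 1.3860×10⁷ m.
Kepler's third law: T = 2π√(r³/μ) = 2π√((1.386×10⁷)³ / 4.283×10¹³).
r³/μ = 6.216×10⁷ s², so T = 2π × 7.884×10³ = 4.954×10⁴ s.
Converting: 4.954×10⁴ s ÷ 86400 = 0.5734 days.

T ≈ 0.5734 days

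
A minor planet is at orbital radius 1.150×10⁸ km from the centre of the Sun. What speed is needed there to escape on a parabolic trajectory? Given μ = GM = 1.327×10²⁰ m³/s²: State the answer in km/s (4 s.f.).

r = 1.150×10⁸ km = 1.150×10¹¹ m.
Escape speed v_esc = √(2μ/r) = √(2 × 1.327×10²⁰ / 1.150×10¹¹) = √(2.308×10⁹) = 48040 m/s.
= 48.04 km/s.

v_esc ≈ 48.04 km/s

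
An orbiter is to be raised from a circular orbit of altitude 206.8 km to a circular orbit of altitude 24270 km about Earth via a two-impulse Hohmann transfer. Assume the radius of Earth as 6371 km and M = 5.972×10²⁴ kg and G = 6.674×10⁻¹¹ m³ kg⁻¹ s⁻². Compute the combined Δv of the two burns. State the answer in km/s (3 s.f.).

μ = GM = 6.674×10⁻¹¹ × 5.972×10²⁴ = 3.986×10¹⁴ m³/s².
r₁ = 6371 + 206.8 = 6577.8 km = 6.5778×10⁶ m.
r₂ = 6371 + 24270 = 30641 km = 3.0641×10⁷ m.
Transfer ellipse a_t = (r₁ + r₂)/2 = 1.861×10⁷ m.
At r₁: circular v_c1 = √(μ/r₁) = 7784 m/s; transfer-perigee v_p = √[μ(2/r₁ − 1/a_t)] = 9988 m/s.
Δv₁ = v_p − v_c1 = 2204 m/s.
At r₂: circular v_c2 = √(μ/r₂) = 3607 m/s; transfer-apogee v_a = √[μ(2/r₂ − 1/a_t)] = 2144 m/s.
Δv₂ = v_c2 − v_a = 1462 m/s.
Total Δv = Δv₁ + Δv₂ = 3667 m/s = 3.667 km/s.

Δv_total ≈ 3.67 km/s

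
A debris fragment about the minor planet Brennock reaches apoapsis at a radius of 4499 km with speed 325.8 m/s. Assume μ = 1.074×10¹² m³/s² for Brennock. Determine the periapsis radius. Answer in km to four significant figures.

r_a = 4.499×10⁶ m.
Specific energy ε = v²/2 − μ/r = -1.856×10⁵ J/kg, so a = −μ/(2ε) = 2.893×10⁶ m.
The apsides satisfy r_p + r_a = 2a, so the periapsis radius is 2a − r_a = 1.286×10⁶ m = 1286.2 km.

periapsis radius ≈ 1286 km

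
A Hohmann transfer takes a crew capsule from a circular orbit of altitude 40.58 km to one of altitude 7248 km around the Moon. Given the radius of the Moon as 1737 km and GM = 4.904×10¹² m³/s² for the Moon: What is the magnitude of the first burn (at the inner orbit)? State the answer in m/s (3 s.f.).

Δv ≈ 485 m/s

r₁ = 1737 + 40.58 = 1777.6 km = 1.7776×10⁶ m.
r₂ = 1737 + 7248 = 8985.0 km = 8.9850×10⁶ m.
Transfer ellipse a_t = (r₁ + r₂)/2 = 5.381×10⁶ m.
At r₁: circular v_c1 = √(μ/r₁) = 1661 m/s; transfer-perilune v_p = √[μ(2/r₁ − 1/a_t)] = 2146 m/s.
Δv₁ = v_p − v_c1 = 485.3 m/s.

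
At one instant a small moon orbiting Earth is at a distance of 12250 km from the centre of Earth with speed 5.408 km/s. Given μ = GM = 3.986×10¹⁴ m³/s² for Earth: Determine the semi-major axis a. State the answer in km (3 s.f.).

r = 1.225×10⁷ m.
Vis-viva rearranged: 1/a = 2/r − v²/μ = 1.633×10⁻⁷ − 7.337×10⁻⁸ = 8.989×10⁻⁸ m⁻¹.
a = 1.112×10⁷ m = 11124 km.

a ≈ 11100 km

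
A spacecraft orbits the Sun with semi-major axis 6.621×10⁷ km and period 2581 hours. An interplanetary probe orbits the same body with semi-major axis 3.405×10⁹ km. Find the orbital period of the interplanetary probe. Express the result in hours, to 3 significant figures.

Kepler's third law: T² ∝ a³, so T₂ = T₁ (a₂/a₁)^(3/2).
a₂/a₁ = 51.43, (a₂/a₁)^(3/2) = 368.8.
T₂ = 2581 × 368.8 = 9.519×10⁵ hours.

T₂ ≈ 9.52×10⁵ hours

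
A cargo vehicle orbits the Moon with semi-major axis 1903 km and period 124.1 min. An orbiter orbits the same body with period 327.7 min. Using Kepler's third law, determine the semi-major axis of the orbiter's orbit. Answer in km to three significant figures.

Kepler's third law: a³ ∝ T², so a₂ = a₁ (T₂/T₁)^(2/3).
T₂/T₁ = 2.641, (T₂/T₁)^(2/3) = 1.910.
a₂ = 1903 × 1.910 = 3636 km.

a₂ ≈ 3640 km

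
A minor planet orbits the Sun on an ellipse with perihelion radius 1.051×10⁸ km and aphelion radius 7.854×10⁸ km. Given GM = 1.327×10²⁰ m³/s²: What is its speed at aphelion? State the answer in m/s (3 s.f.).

v ≈ 6320 m/s

Semi-major axis a = (r_p + r_a)/2 = 4.4525×10⁸ km = 4.452×10¹¹ m.
Vis-viva: v² = μ(2/r − 1/a) = 1.327×10²⁰ × (2.546×10⁻¹² − 2.246×10⁻¹²) = 3.988×10⁷ m²/s².
v = 6315 m/s.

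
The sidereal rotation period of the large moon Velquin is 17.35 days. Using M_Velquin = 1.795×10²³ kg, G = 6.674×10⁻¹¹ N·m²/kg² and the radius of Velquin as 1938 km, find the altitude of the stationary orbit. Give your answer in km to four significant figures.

h_sync ≈ 86080 km

μ = GM = 6.674×10⁻¹¹ × 1.795×10²³ = 1.198×10¹³ m³/s².
T = 17.35 days = 1.499×10⁶ s.
A synchronous orbit has period T, so by Kepler's third law a = (μT²/4π²)^(1/3).
μT²/4π² = 1.198×10¹³ × (1.499×10⁶)² / 39.48 = 6.819×10²³ m³.
a = 8.802×10⁷ m = 88018 km.
Altitude h = a − R = 88018 − 1938 = 86080 km.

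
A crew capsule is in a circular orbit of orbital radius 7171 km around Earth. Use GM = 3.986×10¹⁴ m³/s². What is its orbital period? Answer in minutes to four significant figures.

r = 7171 km = 7.171×10⁶ m.
Kepler's third law: T = 2π√(r³/μ) = 2π√((7.171×10⁶)³ / 3.986×10¹⁴).
r³/μ = 9.251×10⁵ s², so T = 2π × 9.618×10² = 6.043×10³ s.
Converting: 6.043×10³ s ÷ 60.00 = 100.7 minutes.

T ≈ 100.7 minutes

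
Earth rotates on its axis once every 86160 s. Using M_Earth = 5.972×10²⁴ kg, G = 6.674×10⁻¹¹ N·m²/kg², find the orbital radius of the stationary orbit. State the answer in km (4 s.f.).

r_sync ≈ 42160 km

μ = GM = 6.674×10⁻¹¹ × 5.972×10²⁴ = 3.986×10¹⁴ m³/s².
A synchronous orbit has period T, so by Kepler's third law a = (μT²/4π²)^(1/3).
μT²/4π² = 3.986×10¹⁴ × (8.616×10⁴)² / 39.48 = 7.495×10²² m³.
a = 4.216×10⁷ m = 42162 km.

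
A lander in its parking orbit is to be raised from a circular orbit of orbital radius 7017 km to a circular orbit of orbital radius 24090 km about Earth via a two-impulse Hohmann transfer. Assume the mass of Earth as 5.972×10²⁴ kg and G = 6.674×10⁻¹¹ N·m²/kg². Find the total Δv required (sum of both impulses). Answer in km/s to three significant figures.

Δv_total ≈ 3.18 km/s

μ = GM = 6.674×10⁻¹¹ × 5.972×10²⁴ = 3.986×10¹⁴ m³/s².
r₁ = 7017 km = 7.017×10⁶ m.
r₂ = 24090 km = 2.409×10⁷ m.
Transfer ellipse a_t = (r₁ + r₂)/2 = 1.555×10⁷ m.
At r₁: circular v_c1 = √(μ/r₁) = 7537 m/s; transfer-perigee v_p = √[μ(2/r₁ − 1/a_t)] = 9380 m/s.
Δv₁ = v_p − v_c1 = 1843 m/s.
At r₂: circular v_c2 = √(μ/r₂) = 4068 m/s; transfer-apogee v_a = √[μ(2/r₂ − 1/a_t)] = 2732 m/s.
Δv₂ = v_c2 − v_a = 1335 m/s.
Total Δv = Δv₁ + Δv₂ = 3178 m/s = 3.178 km/s.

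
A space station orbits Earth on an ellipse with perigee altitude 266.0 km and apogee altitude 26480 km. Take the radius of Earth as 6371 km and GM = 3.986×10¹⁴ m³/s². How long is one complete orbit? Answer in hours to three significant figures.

r_p = 6371 + 266.0 = 6637.0 km = 6.6370×10⁶ m.
r_a = 6371 + 26480 = 32851 km = 3.2851×10⁷ m.
Semi-major axis a = (r_p + r_a)/2 = (6637.0 + 32851)/2 = 19744 km = 1.974×10⁷ m.
By Kepler's third law T = 2π√(a³/μ) = 2π × 4.394×10³ = 2.761×10⁴ s.
= 7.669 hours.

T ≈ 7.67 hours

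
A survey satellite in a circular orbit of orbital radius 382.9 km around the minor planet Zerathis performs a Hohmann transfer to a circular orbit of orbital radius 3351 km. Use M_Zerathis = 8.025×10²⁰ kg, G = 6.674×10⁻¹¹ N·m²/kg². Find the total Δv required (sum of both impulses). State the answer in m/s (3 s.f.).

μ = GM = 6.674×10⁻¹¹ × 8.025×10²⁰ = 5.356×10¹⁰ m³/s².
r₁ = 382.9 km = 3.829×10⁵ m.
r₂ = 3351 km = 3.351×10⁶ m.
Transfer ellipse a_t = (r₁ + r₂)/2 = 1.867×10⁶ m.
At r₁: circular v_c1 = √(μ/r₁) = 374.0 m/s; transfer-periapsis v_p = √[μ(2/r₁ − 1/a_t)] = 501.1 m/s.
Δv₁ = v_p − v_c1 = 127.1 m/s.
At r₂: circular v_c2 = √(μ/r₂) = 126.4 m/s; transfer-apoapsis v_a = √[μ(2/r₂ − 1/a_t)] = 57.25 m/s.
Δv₂ = v_c2 − v_a = 69.17 m/s.
Total Δv = Δv₁ + Δv₂ = 196.2 m/s.

Δv_total ≈ 196 m/s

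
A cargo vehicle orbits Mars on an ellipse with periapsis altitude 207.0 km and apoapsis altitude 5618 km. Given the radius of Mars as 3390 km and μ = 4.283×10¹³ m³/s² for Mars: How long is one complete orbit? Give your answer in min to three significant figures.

T ≈ 253 min

r_p = 3390 + 207.0 = 3597.0 km = 3.5970×10⁶ m.
r_a = 3390 + 5618 = 9008.0 km = 9.0080×10⁶ m.
Semi-major axis a = (r_p + r_a)/2 = (3597.0 + 9008.0)/2 = 6302.5 km = 6.302×10⁶ m.
By Kepler's third law T = 2π√(a³/μ) = 2π × 2.418×10³ = 1.519×10⁴ s.
= 253.2 min.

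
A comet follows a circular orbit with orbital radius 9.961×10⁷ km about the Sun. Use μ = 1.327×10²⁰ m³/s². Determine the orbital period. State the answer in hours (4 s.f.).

T ≈ 4763 hours

r = 9.961×10⁷ km = 9.961×10¹⁰ m.
Kepler's third law: T = 2π√(r³/μ) = 2π√((9.961×10¹⁰)³ / 1.327×10²⁰).
r³/μ = 7.448×10¹² s², so T = 2π × 2.729×10⁶ = 1.715×10⁷ s.
Converting: 1.715×10⁷ s ÷ 3600 = 4763 hours.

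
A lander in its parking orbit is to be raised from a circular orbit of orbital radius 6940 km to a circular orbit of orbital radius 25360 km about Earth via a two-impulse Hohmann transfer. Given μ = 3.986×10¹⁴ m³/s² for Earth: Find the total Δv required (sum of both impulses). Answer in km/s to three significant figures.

r₁ = 6940 km = 6.940×10⁶ m.
r₂ = 25360 km = 2.536×10⁷ m.
Transfer ellipse a_t = (r₁ + r₂)/2 = 1.615×10⁷ m.
At r₁: circular v_c1 = √(μ/r₁) = 7579 m/s; transfer-perigee v_p = √[μ(2/r₁ − 1/a_t)] = 9497 m/s.
Δv₁ = v_p − v_c1 = 1918 m/s.
At r₂: circular v_c2 = √(μ/r₂) = 3965 m/s; transfer-apogee v_a = √[μ(2/r₂ − 1/a_t)] = 2599 m/s.
Δv₂ = v_c2 − v_a = 1366 m/s.
Total Δv = Δv₁ + Δv₂ = 3284 m/s = 3.284 km/s.

Δv_total ≈ 3.28 km/s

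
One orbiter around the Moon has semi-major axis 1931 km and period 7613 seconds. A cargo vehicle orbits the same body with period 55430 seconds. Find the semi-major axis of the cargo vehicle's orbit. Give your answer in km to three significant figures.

a₂ ≈ 7250 km

Kepler's third law: a³ ∝ T², so a₂ = a₁ (T₂/T₁)^(2/3).
T₂/T₁ = 7.281, (T₂/T₁)^(2/3) = 3.757.
a₂ = 1931 × 3.757 = 7254 km.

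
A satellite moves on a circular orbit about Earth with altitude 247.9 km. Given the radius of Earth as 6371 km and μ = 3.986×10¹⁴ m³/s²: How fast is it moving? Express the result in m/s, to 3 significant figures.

r = 6371 + 247.9 = 6618.9 km = 6.6189×10⁶ m.
For a circular orbit v = √(μ/r) = √(3.986×10¹⁴ / 6.619×10⁶) = √(6.022×10⁷) = 7760 m/s.

v ≈ 7760 m/s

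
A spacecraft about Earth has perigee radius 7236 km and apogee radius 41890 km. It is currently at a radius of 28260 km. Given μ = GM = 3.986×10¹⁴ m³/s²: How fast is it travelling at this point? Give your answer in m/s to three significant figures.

Semi-major axis a = (r_p + r_a)/2 = 24563 km = 2.456×10⁷ m.
Vis-viva: v² = μ(2/r − 1/a) = 3.986×10¹⁴ × (7.077×10⁻⁸ − 4.071×10⁻⁸) = 1.198×10⁷ m²/s².
v = 3461 m/s.

v ≈ 3460 m/s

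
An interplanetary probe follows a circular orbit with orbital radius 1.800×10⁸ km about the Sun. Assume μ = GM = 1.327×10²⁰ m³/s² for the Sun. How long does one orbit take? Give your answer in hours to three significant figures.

r = 1.800×10⁸ km = 1.800×10¹¹ m.
Kepler's third law: T = 2π√(r³/μ) = 2π√((1.800×10¹¹)³ / 1.327×10²⁰).
r³/μ = 4.395×10¹³ s², so T = 2π × 6.629×10⁶ = 4.165×10⁷ s.
Converting: 4.165×10⁷ s ÷ 3600 = 11570 hours.

T ≈ 11600 hours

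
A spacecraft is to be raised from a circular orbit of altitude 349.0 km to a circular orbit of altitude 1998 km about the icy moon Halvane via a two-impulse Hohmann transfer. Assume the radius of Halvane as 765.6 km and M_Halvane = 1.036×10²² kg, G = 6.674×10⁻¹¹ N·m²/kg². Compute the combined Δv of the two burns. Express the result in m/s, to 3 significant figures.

Δv_total ≈ 274 m/s

μ = GM = 6.674×10⁻¹¹ × 1.036×10²² = 6.914×10¹¹ m³/s².
r₁ = 765.6 + 349.0 = 1114.6 km = 1.1146×10⁶ m.
r₂ = 765.6 + 1998 = 2763.6 km = 2.7636×10⁶ m.
Transfer ellipse a_t = (r₁ + r₂)/2 = 1.939×10⁶ m.
At r₁: circular v_c1 = √(μ/r₁) = 787.6 m/s; transfer-periapsis v_p = √[μ(2/r₁ − 1/a_t)] = 940.3 m/s.
Δv₁ = v_p − v_c1 = 152.7 m/s.
At r₂: circular v_c2 = √(μ/r₂) = 500.2 m/s; transfer-apoapsis v_a = √[μ(2/r₂ − 1/a_t)] = 379.2 m/s.
Δv₂ = v_c2 − v_a = 121.0 m/s.
Total Δv = Δv₁ + Δv₂ = 273.6 m/s.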